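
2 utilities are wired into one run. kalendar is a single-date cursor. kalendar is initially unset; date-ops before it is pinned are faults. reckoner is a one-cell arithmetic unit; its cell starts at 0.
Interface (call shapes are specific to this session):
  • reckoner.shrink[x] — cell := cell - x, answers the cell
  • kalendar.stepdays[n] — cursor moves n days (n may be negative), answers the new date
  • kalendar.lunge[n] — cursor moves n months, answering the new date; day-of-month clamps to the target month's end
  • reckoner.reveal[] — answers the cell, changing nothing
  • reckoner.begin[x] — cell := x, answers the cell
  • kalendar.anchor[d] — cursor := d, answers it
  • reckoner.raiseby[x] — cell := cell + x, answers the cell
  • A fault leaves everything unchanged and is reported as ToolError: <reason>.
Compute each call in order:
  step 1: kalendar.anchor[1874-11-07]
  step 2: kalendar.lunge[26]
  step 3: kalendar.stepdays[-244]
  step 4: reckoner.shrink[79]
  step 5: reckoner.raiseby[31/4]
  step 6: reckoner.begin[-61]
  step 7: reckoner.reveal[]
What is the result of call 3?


I call kalendar.anchor passing d→1874-11-07: 1874-11-07.
Now I run kalendar.lunge passing n→26, — result: 1877-01-07.
Using kalendar.stepdays passing n→-244, and get 1876-05-08.
I use reckoner.shrink passing x→79, and get -79.
Next I call reckoner.raiseby passing x→31/4: -285/4.
Then reckoner.begin passing x→-61, and get -61.
I run reckoner.reveal(), → -61.

Answer: 1876-05-08


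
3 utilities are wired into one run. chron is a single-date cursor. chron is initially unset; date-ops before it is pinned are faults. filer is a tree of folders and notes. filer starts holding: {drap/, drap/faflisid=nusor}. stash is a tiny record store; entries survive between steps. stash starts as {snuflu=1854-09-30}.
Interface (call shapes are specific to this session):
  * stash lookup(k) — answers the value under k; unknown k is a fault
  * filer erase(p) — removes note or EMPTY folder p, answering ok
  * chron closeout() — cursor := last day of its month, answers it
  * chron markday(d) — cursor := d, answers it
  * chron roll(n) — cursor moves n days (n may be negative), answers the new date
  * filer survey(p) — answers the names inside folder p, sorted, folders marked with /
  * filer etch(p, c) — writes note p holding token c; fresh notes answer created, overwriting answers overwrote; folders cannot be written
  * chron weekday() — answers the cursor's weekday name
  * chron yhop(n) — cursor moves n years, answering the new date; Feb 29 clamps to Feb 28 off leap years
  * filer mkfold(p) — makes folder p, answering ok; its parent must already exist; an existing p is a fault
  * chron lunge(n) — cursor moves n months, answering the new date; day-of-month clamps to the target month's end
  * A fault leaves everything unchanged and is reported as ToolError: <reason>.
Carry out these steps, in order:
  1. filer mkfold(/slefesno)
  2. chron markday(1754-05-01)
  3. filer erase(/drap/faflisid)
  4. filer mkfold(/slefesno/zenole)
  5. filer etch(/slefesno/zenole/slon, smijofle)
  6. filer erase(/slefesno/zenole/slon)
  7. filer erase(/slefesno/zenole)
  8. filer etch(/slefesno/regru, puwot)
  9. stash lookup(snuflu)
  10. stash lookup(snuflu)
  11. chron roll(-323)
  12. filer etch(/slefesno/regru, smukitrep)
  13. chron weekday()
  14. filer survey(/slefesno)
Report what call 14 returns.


Answer: [regru]

Derivation:
Calling filer mkfold on /slefesno, and see ok.
Invoking chron markday on 1754-05-01, which returns 1754-05-01.
Calling filer erase on /drap/faflisid: ok.
Next I call filer mkfold on /slefesno/zenole, yielding ok.
I run filer etch on /slefesno/zenole/slon, smijofle: created.
Then filer erase on /slefesno/zenole/slon, and observe ok.
Invoking filer erase on /slefesno/zenole, → ok.
Now I run filer etch on /slefesno/regru, puwot, and get created.
I try stash lookup on snuflu, — result: 1854-09-30.
I run stash lookup on snuflu, → 1854-09-30.
I call chron roll on -323, yielding 1753-06-12.
Now I run filer etch on /slefesno/regru, smukitrep, → overwrote.
I try chron weekday(), and see Tuesday.
Calling filer survey on /slefesno: [regru].


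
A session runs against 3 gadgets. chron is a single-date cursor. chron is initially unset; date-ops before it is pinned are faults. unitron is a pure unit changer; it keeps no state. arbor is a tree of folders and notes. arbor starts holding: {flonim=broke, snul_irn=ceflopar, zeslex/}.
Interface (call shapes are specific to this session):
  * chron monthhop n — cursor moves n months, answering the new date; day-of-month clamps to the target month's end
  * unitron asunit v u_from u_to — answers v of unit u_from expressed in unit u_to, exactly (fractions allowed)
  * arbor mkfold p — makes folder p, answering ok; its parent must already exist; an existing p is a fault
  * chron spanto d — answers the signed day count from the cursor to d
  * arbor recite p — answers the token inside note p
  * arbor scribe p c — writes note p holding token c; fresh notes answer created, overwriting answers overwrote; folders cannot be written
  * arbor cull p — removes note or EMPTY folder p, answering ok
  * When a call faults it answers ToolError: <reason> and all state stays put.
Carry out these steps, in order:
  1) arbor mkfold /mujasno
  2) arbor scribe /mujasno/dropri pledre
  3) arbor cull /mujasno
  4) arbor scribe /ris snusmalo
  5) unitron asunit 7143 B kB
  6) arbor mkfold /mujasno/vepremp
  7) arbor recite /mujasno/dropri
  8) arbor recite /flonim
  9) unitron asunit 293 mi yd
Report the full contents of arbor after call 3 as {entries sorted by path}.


Answer: {flonim=broke, mujasno/, mujasno/dropri=pledre, snul_irn=ceflopar, zeslex/}

Derivation:
~$ arbor mkfold /mujasno
[out] ok
~$ arbor scribe /mujasno/dropri pledre
[out] created
~$ arbor cull /mujasno
[out] ToolError: not empty
~$ arbor scribe /ris snusmalo
[out] created
~$ unitron asunit 7143 B kB
[out] 7143/1000
~$ arbor mkfold /mujasno/vepremp
[out] ok
~$ arbor recite /mujasno/dropri
[out] pledre
~$ arbor recite /flonim
[out] broke
~$ unitron asunit 293 mi yd
[out] 515680


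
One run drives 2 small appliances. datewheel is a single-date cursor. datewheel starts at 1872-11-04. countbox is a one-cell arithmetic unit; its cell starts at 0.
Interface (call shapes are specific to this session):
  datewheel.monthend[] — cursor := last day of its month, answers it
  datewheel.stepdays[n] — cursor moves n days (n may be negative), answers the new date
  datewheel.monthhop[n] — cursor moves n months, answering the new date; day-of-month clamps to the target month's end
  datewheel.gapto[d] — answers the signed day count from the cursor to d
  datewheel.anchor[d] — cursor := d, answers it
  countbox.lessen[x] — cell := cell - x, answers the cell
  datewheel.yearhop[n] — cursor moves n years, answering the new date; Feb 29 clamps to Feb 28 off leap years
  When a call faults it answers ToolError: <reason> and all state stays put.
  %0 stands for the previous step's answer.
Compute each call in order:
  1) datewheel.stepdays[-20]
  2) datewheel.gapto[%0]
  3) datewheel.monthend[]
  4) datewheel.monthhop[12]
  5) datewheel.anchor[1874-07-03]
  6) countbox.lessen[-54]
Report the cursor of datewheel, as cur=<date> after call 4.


-> datewheel.stepdays(n='-20')
<- 1872-10-15
-> datewheel.gapto(d='%0')
<- 0
-> datewheel.monthend()
<- 1872-10-31
-> datewheel.monthhop(n='12')
<- 1873-10-31
-> datewheel.anchor(d='1874-07-03')
<- 1874-07-03
-> countbox.lessen(x='-54')
<- 54

Answer: cur=1873-10-31


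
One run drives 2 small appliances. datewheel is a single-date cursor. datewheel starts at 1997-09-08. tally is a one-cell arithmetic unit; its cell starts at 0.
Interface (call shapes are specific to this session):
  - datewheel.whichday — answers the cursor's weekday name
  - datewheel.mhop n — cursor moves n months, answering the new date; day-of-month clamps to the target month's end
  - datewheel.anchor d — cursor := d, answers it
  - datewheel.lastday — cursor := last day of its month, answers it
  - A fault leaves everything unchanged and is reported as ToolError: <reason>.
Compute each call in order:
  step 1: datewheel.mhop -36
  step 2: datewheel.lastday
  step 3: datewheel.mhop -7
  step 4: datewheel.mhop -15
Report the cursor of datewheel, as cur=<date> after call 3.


Answer: cur=1994-02-28

Derivation:
// datewheel.mhop(n=-36) -> 1994-09-08
// datewheel.lastday() -> 1994-09-30
// datewheel.mhop(n=-7) -> 1994-02-28
// datewheel.mhop(n=-15) -> 1992-11-28


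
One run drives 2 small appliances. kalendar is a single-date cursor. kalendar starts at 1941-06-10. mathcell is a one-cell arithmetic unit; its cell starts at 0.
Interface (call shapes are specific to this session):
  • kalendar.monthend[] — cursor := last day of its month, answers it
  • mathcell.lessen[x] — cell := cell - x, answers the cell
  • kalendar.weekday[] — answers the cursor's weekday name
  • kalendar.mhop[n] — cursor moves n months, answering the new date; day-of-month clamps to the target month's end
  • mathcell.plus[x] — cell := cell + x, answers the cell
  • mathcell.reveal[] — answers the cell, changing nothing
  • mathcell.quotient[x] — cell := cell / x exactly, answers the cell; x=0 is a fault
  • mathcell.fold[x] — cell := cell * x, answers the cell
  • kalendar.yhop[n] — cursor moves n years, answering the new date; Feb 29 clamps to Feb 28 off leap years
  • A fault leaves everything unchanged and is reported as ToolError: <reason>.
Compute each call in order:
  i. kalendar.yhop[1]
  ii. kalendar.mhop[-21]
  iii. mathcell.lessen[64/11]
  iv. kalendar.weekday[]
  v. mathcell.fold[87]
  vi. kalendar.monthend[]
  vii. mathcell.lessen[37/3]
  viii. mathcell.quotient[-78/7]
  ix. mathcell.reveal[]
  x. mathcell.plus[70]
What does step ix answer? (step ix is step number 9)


Step: kalendar.yhop[n: 1]
Result: 1942-06-10
Step: kalendar.mhop[n: -21]
Result: 1940-09-10
Step: mathcell.lessen[x: 64/11]
Result: -64/11
Step: kalendar.weekday[]
Result: Tuesday
Step: mathcell.fold[x: 87]
Result: -5568/11
Step: kalendar.monthend[]
Result: 1940-09-30
Step: mathcell.lessen[x: 37/3]
Result: -17111/33
Step: mathcell.quotient[x: -78/7]
Result: 119777/2574
Step: mathcell.reveal[]
Result: 119777/2574
Step: mathcell.plus[x: 70]
Result: 299957/2574

Answer: 119777/2574


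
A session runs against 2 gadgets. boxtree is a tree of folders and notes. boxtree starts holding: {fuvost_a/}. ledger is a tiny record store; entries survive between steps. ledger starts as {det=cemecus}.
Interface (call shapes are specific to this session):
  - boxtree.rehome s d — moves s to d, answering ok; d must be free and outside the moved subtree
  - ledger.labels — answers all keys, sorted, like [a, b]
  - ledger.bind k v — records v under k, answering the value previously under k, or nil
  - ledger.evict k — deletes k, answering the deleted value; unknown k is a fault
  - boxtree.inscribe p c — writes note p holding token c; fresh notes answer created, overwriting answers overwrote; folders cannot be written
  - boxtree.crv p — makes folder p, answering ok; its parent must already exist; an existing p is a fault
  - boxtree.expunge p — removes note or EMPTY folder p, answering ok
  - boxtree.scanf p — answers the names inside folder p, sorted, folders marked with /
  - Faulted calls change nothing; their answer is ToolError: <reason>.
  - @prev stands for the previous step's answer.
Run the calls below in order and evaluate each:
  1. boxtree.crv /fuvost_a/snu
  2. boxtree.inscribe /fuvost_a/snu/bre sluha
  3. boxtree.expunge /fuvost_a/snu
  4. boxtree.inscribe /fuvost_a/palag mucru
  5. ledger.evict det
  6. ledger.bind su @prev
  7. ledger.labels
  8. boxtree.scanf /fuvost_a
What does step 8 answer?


Answer: [palag, snu/]

Derivation:
I invoke crv(/fuvost_a/snu), and observe ok.
I run inscribe(/fuvost_a/snu/bre, sluha), and get created.
Next I call expunge(/fuvost_a/snu), which returns ToolError: not empty.
Now I run inscribe(/fuvost_a/palag, mucru), and see created.
Then evict(det), and get cemecus.
Now I run bind(su, @prev), giving nil.
I call labels, and see [su].
I call scanf(/fuvost_a), giving [palag, snu/].


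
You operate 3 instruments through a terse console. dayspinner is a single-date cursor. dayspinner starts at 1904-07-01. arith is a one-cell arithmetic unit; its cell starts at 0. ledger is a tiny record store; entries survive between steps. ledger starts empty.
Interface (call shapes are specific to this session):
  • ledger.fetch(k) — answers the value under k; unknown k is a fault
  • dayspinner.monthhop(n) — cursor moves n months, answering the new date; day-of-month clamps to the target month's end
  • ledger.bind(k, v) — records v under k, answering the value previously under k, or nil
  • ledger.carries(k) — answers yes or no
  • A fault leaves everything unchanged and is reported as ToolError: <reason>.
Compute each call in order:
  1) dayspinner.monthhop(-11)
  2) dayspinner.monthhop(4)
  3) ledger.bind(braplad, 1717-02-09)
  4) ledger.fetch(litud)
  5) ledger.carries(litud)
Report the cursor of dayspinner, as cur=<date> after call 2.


Answer: cur=1903-12-01

Derivation:
→ dayspinner.monthhop(n=-11)
← 1903-08-01
→ dayspinner.monthhop(n=4)
← 1903-12-01
→ ledger.bind(k=braplad, v=1717-02-09)
← nil
→ ledger.fetch(k=litud)
← ToolError: no such key litud
→ ledger.carries(k=litud)
← no


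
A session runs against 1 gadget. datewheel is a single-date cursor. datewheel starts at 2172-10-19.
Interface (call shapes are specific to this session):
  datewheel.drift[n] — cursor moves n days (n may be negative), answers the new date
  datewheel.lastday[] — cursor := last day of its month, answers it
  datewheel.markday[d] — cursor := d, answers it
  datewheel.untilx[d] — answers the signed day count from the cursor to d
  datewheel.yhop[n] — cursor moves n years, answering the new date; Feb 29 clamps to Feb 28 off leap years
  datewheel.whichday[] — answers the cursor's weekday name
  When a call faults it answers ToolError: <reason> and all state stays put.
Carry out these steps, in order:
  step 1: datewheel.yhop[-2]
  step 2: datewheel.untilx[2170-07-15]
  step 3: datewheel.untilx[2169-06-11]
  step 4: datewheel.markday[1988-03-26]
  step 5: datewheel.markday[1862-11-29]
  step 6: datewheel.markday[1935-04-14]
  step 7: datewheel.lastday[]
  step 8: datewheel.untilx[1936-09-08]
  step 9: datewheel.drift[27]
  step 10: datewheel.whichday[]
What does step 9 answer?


Answer: 1935-05-27

Derivation:
·→ datewheel.yhop(n→-2)
·← 2170-10-19
·→ datewheel.untilx(d→2170-07-15)
·← -96
·→ datewheel.untilx(d→2169-06-11)
·← -495
·→ datewheel.markday(d→1988-03-26)
·← 1988-03-26
·→ datewheel.markday(d→1862-11-29)
·← 1862-11-29
·→ datewheel.markday(d→1935-04-14)
·← 1935-04-14
·→ datewheel.lastday()
·← 1935-04-30
·→ datewheel.untilx(d→1936-09-08)
·← 497
·→ datewheel.drift(n→27)
·← 1935-05-27
·→ datewheel.whichday()
·← Monday


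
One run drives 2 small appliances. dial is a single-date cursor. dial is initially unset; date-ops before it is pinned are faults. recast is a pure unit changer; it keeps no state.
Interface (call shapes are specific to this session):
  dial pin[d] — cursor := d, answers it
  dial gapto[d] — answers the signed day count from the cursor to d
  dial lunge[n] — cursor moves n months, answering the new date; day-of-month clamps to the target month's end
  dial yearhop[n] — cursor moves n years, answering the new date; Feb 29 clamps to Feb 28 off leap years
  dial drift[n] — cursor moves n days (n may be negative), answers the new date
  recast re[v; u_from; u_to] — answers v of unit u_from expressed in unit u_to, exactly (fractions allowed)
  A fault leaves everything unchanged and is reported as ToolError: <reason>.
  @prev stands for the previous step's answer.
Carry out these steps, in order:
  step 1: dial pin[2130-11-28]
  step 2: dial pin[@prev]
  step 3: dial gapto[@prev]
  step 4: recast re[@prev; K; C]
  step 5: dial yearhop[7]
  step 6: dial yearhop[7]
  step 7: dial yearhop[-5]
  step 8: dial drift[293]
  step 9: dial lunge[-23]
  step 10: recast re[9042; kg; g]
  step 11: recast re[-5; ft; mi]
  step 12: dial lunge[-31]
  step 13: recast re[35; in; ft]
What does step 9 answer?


>>> dial pin d='2130-11-28'
  2130-11-28
>>> dial pin d='@prev'
  2130-11-28
>>> dial gapto d='@prev'
  0
>>> recast re v='@prev' u_from='K' u_to='C'
  -5463/20
>>> dial yearhop n='7'
  2137-11-28
>>> dial yearhop n='7'
  2144-11-28
>>> dial yearhop n='-5'
  2139-11-28
>>> dial drift n='293'
  2140-09-16
>>> dial lunge n='-23'
  2138-10-16
>>> recast re v='9042' u_from='kg' u_to='g'
  9042000
>>> recast re v='-5' u_from='ft' u_to='mi'
  -1/1056
>>> dial lunge n='-31'
  2136-03-16
>>> recast re v='35' u_from='in' u_to='ft'
  35/12

Answer: 2138-10-16


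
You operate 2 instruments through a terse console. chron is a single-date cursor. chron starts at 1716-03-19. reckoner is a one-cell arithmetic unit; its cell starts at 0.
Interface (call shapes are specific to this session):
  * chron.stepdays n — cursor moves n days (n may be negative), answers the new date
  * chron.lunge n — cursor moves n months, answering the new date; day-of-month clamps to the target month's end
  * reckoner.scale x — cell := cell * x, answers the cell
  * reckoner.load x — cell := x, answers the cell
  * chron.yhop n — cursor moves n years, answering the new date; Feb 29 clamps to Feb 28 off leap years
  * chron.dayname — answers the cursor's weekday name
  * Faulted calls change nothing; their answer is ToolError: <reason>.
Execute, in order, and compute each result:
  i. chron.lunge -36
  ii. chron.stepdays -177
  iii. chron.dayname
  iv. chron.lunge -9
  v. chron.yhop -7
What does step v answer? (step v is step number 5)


Answer: 1704-12-23

Derivation:
[in] chron.lunge n='-36'
  1713-03-19
[in] chron.stepdays n='-177'
  1712-09-23
[in] chron.dayname
  Friday
[in] chron.lunge n='-9'
  1711-12-23
[in] chron.yhop n='-7'
  1704-12-23


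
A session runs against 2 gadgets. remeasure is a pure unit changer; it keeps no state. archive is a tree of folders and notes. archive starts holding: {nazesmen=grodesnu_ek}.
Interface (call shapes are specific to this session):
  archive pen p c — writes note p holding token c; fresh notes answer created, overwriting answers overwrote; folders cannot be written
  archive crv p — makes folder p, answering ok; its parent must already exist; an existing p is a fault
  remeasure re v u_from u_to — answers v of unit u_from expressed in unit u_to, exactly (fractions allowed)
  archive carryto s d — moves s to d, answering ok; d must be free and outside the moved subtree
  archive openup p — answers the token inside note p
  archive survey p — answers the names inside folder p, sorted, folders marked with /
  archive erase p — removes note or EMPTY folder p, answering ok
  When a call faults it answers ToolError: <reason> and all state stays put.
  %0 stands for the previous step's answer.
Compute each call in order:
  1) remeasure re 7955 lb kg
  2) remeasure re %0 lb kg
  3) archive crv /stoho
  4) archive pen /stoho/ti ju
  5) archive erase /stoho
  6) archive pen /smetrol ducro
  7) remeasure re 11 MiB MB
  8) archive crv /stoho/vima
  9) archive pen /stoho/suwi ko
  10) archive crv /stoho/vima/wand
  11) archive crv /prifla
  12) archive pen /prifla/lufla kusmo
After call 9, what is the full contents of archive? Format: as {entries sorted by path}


Answer: {nazesmen=grodesnu_ek, smetrol=ducro, stoho/, stoho/suwi=ko, stoho/ti=ju, stoho/vima/}

Derivation:
-- 1. remeasure re(7955, lb, kg) : 72166546067/20000000
-- 2. remeasure re(%0, lb, kg) : 3273419466524470879/2000000000000000
-- 3. archive crv(/stoho) : ok
-- 4. archive pen(/stoho/ti, ju) : created
-- 5. archive erase(/stoho) : ToolError: not empty
-- 6. archive pen(/smetrol, ducro) : created
-- 7. remeasure re(11, MiB, MB) : 180224/15625
-- 8. archive crv(/stoho/vima) : ok
-- 9. archive pen(/stoho/suwi, ko) : created
-- 10. archive crv(/stoho/vima/wand) : ok
-- 11. archive crv(/prifla) : ok
-- 12. archive pen(/prifla/lufla, kusmo) : created


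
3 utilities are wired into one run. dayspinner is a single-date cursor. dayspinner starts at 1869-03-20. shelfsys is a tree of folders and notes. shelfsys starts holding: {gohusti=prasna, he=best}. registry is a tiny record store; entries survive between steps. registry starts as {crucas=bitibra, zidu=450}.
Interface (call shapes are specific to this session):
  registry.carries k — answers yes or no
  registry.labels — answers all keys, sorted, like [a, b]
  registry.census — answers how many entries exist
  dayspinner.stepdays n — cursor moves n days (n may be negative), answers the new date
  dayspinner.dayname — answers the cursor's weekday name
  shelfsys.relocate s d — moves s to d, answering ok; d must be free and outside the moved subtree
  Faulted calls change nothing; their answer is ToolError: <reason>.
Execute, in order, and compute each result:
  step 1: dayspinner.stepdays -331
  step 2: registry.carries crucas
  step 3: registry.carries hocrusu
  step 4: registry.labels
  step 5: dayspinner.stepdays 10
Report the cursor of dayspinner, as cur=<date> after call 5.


>> stepdays(n→-331)
<< 1868-04-23
>> carries(k→crucas)
<< yes
>> carries(k→hocrusu)
<< no
>> labels()
<< [crucas, zidu]
>> stepdays(n→10)
<< 1868-05-03

Answer: cur=1868-05-03


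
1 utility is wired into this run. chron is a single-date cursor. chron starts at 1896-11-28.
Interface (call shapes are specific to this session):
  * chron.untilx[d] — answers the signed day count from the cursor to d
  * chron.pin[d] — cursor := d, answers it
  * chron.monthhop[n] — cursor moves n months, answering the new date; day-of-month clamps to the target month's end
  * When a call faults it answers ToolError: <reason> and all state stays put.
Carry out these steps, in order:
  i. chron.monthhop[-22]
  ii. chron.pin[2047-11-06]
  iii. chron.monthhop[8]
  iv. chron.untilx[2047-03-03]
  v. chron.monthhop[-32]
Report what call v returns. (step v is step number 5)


Answer: 2045-11-06

Derivation:
Then chron.monthhop using n=-22, — result: 1895-01-28.
Now I run chron.pin using d=2047-11-06, giving 2047-11-06.
Using chron.monthhop using n=8, and observe 2048-07-06.
Next I call chron.untilx using d=2047-03-03, and see -491.
Calling chron.monthhop using n=-32, and observe 2045-11-06.


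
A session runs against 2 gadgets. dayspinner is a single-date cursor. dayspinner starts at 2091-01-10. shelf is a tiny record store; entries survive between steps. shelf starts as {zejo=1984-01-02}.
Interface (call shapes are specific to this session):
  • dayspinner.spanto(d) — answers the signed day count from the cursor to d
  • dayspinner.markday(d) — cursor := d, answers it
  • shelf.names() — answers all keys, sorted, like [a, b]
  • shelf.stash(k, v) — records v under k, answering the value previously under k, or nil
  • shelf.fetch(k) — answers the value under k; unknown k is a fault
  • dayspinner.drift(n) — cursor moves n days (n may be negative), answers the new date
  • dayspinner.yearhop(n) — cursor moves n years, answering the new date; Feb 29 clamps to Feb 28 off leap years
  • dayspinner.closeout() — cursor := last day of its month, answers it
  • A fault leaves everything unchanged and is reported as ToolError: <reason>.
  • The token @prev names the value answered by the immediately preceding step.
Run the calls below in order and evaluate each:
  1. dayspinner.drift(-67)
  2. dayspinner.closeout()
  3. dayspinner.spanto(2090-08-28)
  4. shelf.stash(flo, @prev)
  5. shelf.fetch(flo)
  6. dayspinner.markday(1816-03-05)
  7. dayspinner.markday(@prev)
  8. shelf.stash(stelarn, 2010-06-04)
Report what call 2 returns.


# 1. dayspinner.drift(n=-67) -> 2090-11-04
# 2. dayspinner.closeout() -> 2090-11-30
# 3. dayspinner.spanto(d=2090-08-28) -> -94
# 4. shelf.stash(k=flo, v=@prev) -> nil
# 5. shelf.fetch(k=flo) -> -94
# 6. dayspinner.markday(d=1816-03-05) -> 1816-03-05
# 7. dayspinner.markday(d=@prev) -> 1816-03-05
# 8. shelf.stash(k=stelarn, v=2010-06-04) -> nil

Answer: 2090-11-30


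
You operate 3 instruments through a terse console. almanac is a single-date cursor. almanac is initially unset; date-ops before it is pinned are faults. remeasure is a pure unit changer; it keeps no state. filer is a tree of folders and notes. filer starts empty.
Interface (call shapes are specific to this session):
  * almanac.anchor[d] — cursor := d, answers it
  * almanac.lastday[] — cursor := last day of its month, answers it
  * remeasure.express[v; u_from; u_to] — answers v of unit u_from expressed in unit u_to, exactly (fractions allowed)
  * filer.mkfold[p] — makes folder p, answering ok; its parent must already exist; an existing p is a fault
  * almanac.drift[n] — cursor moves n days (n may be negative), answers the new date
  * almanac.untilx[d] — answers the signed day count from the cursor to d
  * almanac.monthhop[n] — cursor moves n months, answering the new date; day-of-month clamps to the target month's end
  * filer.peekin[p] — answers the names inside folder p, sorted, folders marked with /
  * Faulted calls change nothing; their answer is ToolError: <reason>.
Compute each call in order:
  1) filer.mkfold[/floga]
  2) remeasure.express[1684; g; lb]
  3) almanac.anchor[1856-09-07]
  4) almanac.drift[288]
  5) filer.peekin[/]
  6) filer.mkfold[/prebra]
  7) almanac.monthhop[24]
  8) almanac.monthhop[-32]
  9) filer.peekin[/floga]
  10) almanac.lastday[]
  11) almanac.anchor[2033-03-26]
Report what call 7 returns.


Calling mkfold passing p='/floga', — result: ok.
Invoking express passing v='1684', u_from='g', u_to='lb', — result: 168400000/45359237.
Calling anchor passing d='1856-09-07', — result: 1856-09-07.
I invoke drift passing n='288', → 1857-06-22.
I try peekin passing p='/', which returns [floga/].
Calling mkfold passing p='/prebra', giving ok.
Invoking monthhop passing n='24', giving 1859-06-22.
Using monthhop passing n='-32', — result: 1856-10-22.
I run peekin passing p='/floga', yielding [].
Calling lastday(), — result: 1856-10-31.
Invoking anchor passing d='2033-03-26', and get 2033-03-26.

Answer: 1859-06-22


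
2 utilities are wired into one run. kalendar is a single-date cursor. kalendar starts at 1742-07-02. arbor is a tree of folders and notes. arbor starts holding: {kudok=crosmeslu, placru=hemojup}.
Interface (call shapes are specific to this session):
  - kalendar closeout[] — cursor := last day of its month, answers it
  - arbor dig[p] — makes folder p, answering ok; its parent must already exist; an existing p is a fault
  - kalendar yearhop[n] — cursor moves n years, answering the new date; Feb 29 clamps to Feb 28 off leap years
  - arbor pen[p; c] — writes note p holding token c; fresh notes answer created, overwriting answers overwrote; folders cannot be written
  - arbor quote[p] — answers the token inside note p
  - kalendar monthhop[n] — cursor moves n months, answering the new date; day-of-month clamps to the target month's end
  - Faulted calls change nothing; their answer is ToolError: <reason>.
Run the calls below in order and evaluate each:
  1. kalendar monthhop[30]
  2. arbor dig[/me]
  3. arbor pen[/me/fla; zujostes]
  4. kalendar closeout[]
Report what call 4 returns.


Answer: 1745-01-31

Derivation:
Act: kalendar monthhop[n='30']
Obs: 1745-01-02
Act: arbor dig[p='/me']
Obs: ok
Act: arbor pen[p='/me/fla'; c='zujostes']
Obs: created
Act: kalendar closeout[]
Obs: 1745-01-31


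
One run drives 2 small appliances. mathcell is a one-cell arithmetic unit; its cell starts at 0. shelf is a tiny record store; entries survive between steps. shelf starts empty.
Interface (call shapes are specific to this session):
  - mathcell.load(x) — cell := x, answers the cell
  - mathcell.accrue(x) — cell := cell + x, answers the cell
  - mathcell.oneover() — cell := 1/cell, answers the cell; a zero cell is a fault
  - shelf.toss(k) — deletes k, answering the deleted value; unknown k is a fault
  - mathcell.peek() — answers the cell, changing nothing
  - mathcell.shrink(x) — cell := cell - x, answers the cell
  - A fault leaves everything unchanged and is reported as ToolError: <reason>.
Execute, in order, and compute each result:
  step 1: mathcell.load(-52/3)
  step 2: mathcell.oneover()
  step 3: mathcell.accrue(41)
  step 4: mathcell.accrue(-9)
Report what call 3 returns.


Answer: 2129/52

Derivation:
·→ mathcell.load(x: -52/3)
·← -52/3
·→ mathcell.oneover()
·← -3/52
·→ mathcell.accrue(x: 41)
·← 2129/52
·→ mathcell.accrue(x: -9)
·← 1661/52


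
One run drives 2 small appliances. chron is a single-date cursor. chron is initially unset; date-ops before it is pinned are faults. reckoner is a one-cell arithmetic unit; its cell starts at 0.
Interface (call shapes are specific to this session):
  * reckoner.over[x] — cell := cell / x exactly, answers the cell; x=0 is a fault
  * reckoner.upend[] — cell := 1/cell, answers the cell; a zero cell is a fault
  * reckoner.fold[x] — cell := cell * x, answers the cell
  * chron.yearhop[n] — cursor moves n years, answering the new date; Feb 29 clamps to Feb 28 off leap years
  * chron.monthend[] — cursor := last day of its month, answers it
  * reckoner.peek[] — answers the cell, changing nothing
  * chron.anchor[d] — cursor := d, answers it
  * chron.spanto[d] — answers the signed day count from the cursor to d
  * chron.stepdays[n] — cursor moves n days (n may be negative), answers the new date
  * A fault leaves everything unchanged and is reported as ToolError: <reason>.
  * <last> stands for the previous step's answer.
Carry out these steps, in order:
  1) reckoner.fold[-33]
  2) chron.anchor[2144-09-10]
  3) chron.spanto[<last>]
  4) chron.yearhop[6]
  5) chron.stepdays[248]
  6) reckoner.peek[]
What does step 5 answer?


! 1. reckoner.fold(x=-33) == 0
! 2. chron.anchor(d=2144-09-10) == 2144-09-10
! 3. chron.spanto(d=<last>) == 0
! 4. chron.yearhop(n=6) == 2150-09-10
! 5. chron.stepdays(n=248) == 2151-05-16
! 6. reckoner.peek() == 0

Answer: 2151-05-16


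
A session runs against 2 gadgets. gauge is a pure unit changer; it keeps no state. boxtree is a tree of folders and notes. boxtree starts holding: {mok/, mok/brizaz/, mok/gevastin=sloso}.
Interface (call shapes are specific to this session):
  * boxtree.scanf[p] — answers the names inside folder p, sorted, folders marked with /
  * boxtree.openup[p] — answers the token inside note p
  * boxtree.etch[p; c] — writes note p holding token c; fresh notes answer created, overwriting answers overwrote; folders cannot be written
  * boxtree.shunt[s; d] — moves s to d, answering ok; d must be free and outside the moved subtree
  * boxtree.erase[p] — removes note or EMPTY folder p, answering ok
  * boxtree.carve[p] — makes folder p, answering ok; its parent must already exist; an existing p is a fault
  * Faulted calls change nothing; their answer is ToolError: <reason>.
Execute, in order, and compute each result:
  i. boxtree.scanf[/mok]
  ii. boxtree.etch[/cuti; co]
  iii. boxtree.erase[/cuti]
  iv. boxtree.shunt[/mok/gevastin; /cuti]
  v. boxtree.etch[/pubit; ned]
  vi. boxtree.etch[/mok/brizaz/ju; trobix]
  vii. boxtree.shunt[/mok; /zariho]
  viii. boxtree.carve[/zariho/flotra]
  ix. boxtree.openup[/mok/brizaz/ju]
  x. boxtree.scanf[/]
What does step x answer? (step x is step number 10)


→ boxtree.scanf(/mok)
← [brizaz/, gevastin]
→ boxtree.etch(/cuti, co)
← created
→ boxtree.erase(/cuti)
← ok
→ boxtree.shunt(/mok/gevastin, /cuti)
← ok
→ boxtree.etch(/pubit, ned)
← created
→ boxtree.etch(/mok/brizaz/ju, trobix)
← created
→ boxtree.shunt(/mok, /zariho)
← ok
→ boxtree.carve(/zariho/flotra)
← ok
→ boxtree.openup(/mok/brizaz/ju)
← ToolError: not found
→ boxtree.scanf(/)
← [cuti, pubit, zariho/]

Answer: [cuti, pubit, zariho/]


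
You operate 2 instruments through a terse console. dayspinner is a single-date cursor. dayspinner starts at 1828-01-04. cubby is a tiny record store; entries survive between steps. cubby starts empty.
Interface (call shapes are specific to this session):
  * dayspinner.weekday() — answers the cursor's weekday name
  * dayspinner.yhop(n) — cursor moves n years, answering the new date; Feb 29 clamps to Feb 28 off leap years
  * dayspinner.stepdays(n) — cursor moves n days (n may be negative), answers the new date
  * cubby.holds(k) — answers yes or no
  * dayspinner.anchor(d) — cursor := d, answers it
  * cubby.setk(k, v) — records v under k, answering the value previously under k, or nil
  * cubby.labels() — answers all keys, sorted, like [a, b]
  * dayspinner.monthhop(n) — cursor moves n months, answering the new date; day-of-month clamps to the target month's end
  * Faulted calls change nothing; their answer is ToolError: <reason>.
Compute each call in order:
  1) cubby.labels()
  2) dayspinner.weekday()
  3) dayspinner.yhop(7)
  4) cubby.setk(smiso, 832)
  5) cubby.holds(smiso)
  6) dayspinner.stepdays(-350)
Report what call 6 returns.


==> cubby.labels()
<== []
==> dayspinner.weekday()
<== Friday
==> dayspinner.yhop(n→7)
<== 1835-01-04
==> cubby.setk(k→smiso, v→832)
<== nil
==> cubby.holds(k→smiso)
<== yes
==> dayspinner.stepdays(n→-350)
<== 1834-01-19

Answer: 1834-01-19


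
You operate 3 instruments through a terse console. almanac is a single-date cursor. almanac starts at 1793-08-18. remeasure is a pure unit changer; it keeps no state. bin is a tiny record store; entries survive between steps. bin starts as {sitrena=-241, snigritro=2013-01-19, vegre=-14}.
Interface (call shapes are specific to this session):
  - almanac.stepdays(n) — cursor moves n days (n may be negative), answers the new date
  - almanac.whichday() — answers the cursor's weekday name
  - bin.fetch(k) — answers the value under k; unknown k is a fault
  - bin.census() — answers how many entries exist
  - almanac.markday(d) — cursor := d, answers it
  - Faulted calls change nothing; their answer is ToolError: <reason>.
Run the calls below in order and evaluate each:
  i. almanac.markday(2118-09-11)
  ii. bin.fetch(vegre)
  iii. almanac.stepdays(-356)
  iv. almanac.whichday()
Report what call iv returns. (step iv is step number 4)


Answer: Monday

Derivation:
Do: almanac.markday[d→2118-09-11]
See: 2118-09-11
Do: bin.fetch[k→vegre]
See: -14
Do: almanac.stepdays[n→-356]
See: 2117-09-20
Do: almanac.whichday[]
See: Monday


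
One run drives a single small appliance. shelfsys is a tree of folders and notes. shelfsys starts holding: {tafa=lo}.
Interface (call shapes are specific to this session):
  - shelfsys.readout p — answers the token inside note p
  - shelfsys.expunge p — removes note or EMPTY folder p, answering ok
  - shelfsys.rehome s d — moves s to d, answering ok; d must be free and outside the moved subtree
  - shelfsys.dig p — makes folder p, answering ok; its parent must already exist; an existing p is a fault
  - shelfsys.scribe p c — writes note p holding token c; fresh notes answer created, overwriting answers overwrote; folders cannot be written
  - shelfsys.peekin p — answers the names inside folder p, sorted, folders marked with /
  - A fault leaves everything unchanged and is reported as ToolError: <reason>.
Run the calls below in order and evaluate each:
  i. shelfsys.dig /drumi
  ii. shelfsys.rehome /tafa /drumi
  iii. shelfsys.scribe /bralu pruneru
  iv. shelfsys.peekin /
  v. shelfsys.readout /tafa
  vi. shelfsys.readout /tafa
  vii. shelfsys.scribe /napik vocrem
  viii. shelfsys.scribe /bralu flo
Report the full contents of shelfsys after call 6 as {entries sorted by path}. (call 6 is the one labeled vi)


Answer: {bralu=pruneru, drumi/, tafa=lo}

Derivation:
-> shelfsys.dig(p=/drumi)
<- ok
-> shelfsys.rehome(s=/tafa, d=/drumi)
<- ToolError: exists
-> shelfsys.scribe(p=/bralu, c=pruneru)
<- created
-> shelfsys.peekin(p=/)
<- [bralu, drumi/, tafa]
-> shelfsys.readout(p=/tafa)
<- lo
-> shelfsys.readout(p=/tafa)
<- lo
-> shelfsys.scribe(p=/napik, c=vocrem)
<- created
-> shelfsys.scribe(p=/bralu, c=flo)
<- overwrote


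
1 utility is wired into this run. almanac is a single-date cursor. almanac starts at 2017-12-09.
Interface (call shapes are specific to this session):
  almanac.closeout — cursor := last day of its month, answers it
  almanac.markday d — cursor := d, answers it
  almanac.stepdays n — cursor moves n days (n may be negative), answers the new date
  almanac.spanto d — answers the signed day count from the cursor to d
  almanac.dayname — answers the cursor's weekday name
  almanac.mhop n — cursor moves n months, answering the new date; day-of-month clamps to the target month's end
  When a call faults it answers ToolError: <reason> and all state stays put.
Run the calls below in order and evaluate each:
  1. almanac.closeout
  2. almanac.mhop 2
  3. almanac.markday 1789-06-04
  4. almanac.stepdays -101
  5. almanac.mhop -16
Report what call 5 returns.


Invoking closeout(), giving 2017-12-31.
I call mhop passing n=2: 2018-02-28.
I call markday passing d=1789-06-04, — result: 1789-06-04.
Now I run stepdays passing n=-101, and see 1789-02-23.
Now I run mhop passing n=-16, and observe 1787-10-23.

Answer: 1787-10-23


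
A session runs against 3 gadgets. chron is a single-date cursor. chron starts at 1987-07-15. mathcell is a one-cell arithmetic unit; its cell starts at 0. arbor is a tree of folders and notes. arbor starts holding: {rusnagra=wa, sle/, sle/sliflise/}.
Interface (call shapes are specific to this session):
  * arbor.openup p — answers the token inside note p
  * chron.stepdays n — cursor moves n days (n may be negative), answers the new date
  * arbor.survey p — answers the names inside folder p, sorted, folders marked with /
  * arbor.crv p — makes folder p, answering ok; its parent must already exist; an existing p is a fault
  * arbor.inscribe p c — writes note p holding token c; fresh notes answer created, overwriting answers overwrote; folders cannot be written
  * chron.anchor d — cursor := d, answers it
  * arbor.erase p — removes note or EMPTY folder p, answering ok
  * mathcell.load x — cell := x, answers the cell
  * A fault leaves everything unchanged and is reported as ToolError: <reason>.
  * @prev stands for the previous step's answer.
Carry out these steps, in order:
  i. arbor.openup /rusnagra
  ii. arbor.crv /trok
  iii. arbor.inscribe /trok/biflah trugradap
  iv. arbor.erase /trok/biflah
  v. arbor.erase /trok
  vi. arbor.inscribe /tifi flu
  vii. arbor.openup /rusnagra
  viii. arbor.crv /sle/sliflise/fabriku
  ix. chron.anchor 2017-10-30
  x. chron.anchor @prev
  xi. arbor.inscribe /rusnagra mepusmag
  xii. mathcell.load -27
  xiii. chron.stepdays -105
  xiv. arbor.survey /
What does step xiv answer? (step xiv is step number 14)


Answer: [rusnagra, sle/, tifi]

Derivation:
! 1. arbor.openup(p=/rusnagra) -> wa
! 2. arbor.crv(p=/trok) -> ok
! 3. arbor.inscribe(p=/trok/biflah, c=trugradap) -> created
! 4. arbor.erase(p=/trok/biflah) -> ok
! 5. arbor.erase(p=/trok) -> ok
! 6. arbor.inscribe(p=/tifi, c=flu) -> created
! 7. arbor.openup(p=/rusnagra) -> wa
! 8. arbor.crv(p=/sle/sliflise/fabriku) -> ok
! 9. chron.anchor(d=2017-10-30) -> 2017-10-30
! 10. chron.anchor(d=@prev) -> 2017-10-30
! 11. arbor.inscribe(p=/rusnagra, c=mepusmag) -> overwrote
! 12. mathcell.load(x=-27) -> -27
! 13. chron.stepdays(n=-105) -> 2017-07-17
! 14. arbor.survey(p=/) -> [rusnagra, sle/, tifi]


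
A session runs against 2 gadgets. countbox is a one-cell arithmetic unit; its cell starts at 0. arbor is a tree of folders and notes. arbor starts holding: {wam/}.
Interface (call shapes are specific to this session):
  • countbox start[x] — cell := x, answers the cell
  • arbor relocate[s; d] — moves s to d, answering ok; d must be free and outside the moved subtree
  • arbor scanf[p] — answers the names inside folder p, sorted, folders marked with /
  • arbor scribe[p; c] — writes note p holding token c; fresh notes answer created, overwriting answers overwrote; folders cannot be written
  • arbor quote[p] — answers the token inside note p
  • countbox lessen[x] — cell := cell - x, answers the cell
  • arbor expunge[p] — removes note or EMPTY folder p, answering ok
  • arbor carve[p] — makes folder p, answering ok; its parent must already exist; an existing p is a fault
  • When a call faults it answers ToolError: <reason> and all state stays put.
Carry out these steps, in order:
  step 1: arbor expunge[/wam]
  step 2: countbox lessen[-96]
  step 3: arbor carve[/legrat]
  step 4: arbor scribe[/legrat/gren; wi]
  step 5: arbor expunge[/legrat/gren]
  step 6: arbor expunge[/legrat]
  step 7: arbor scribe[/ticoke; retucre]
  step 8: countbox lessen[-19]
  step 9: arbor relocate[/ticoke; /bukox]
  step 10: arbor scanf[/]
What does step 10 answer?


Answer: [bukox]

Derivation:
→ arbor expunge(p→/wam)
← ok
→ countbox lessen(x→-96)
← 96
→ arbor carve(p→/legrat)
← ok
→ arbor scribe(p→/legrat/gren, c→wi)
← created
→ arbor expunge(p→/legrat/gren)
← ok
→ arbor expunge(p→/legrat)
← ok
→ arbor scribe(p→/ticoke, c→retucre)
← created
→ countbox lessen(x→-19)
← 115
→ arbor relocate(s→/ticoke, d→/bukox)
← ok
→ arbor scanf(p→/)
← [bukox]
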